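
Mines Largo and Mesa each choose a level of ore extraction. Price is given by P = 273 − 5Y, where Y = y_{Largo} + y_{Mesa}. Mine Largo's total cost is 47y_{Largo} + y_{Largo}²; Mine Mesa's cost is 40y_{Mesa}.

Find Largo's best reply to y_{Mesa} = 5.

Mine Largo's profit: π = y_{Largo}(273 − 5(y_{Largo} + y_{Mesa})) − 47y_{Largo} − y_{Largo}².
∂π/∂y_{Largo} = 226 − 12y_{Largo} − 5y_{Mesa} = 0, so y_{Largo} = 113/6 − (5/12)y_{Mesa}.
At y_{Mesa} = 5: y_{Largo} = 113/6 − (5/12)·5 = 16.75.

16.75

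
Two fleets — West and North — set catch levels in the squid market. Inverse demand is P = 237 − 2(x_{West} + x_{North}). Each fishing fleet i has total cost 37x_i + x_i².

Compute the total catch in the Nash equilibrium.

50

Fishing fleet West's profit: π = x_{West}(237 − 2(x_{West} + x_{North})) − 37x_{West} − x_{West}².
∂π/∂x_{West} = 200 − 6x_{West} − 2x_{North} = 0, so x_{West} = 100/3 − (1/3)x_{North}.
By symmetry x_{North} = x_{West}; substituting into the reaction function, (4/3)x_{West} = 100/3 and x_{West} = 25.
Total catch: 25 + 25 = 50.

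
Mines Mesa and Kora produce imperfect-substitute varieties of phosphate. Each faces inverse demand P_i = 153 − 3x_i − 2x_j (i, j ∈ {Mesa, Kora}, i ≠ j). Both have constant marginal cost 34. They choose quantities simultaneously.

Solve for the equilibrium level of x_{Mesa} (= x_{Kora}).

Mine Mesa's profit: π = x_{Mesa}(153 − 3x_{Mesa} − 2x_{Kora}) − 34x_{Mesa}.
∂π/∂x_{Mesa} = 119 − 6x_{Mesa} − 2x_{Kora} = 0 ⇒ x_{Mesa} = 119/6 − (1/3)x_{Kora}.
By symmetry x_{Kora} = x_{Mesa}; substituting into the reaction function, (4/3)x_{Mesa} = 119/6 and x_{Mesa} = 14.875.

14.875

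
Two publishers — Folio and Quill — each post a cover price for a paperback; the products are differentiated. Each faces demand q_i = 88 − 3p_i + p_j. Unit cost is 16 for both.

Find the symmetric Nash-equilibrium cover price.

27.2

Folio's profit: π = (p_{Folio} − 16)(88 − 3p_{Folio} + p_{Quill}).
∂π/∂p_{Folio} = 136 − 6p_{Folio} + p_{Quill} = 0 ⇒ p_{Folio} = 68/3 + (1/6)p_{Quill}.
Setting p_{Folio} = p_{Quill} in the reaction function: p_{Folio} = 68/3 + (1/6)p_{Folio}, so p_{Folio} = (68/3) / (5/6) = 27.2.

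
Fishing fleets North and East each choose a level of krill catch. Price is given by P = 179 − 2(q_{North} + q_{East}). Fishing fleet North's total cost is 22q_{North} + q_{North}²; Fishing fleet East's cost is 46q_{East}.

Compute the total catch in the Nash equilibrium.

42.3

Fishing fleet North's profit: π = q_{North}(179 − 2(q_{North} + q_{East})) − 22q_{North} − q_{North}².
∂π/∂q_{North} = 157 − 6q_{North} − 2q_{East} = 0, so q_{North} = 157/6 − (1/3)q_{East}.
For East: ∂π/∂q_{East} = 133 − 4q_{East} − 2q_{North} = 0 ⇒ q_{East} = 33.25 − 0.5q_{North}.
Substituting the second reaction function into the first: q_{North} = 157/6 − (1/3)(33.25 − 0.5q_{North}), which gives (5/6)q_{North} = 181/12 ⇒ q_{North} = 18.1.
Then q_{East} = 33.25 − 0.5·18.1 = 24.2.
Total catch: 18.1 + 24.2 = 42.3.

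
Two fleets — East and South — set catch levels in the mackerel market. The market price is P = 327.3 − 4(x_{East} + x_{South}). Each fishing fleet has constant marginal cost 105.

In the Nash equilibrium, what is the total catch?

37.05

Fishing fleet East's profit: π = x_{East}(327.3 − 4(x_{East} + x_{South})) − 105x_{East}.
∂π/∂x_{East} = 222.3 − 8x_{East} − 4x_{South} = 0, so x_{East} = 27.7875 − 0.5x_{South}.
Setting x_{East} = x_{South} in the reaction function: x_{East} = 27.7875 − 0.5x_{East}, so x_{East} = 27.7875 / 1.5 = 18.525.
Total catch: 18.525 + 18.525 = 37.05.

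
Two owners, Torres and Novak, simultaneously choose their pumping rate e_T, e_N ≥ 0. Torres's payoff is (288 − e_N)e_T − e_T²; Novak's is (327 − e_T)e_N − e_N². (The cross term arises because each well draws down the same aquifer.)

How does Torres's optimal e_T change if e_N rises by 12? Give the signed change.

-6

Expanding Torres's payoff: 288e_T − e_Ne_T − e_T².
∂π/∂e_T = 288 − e_N − 2e_T = 0, so e_T = 144 − 0.5e_N.
The reaction-function slope is −0.5, so a 12-unit rise in e_N moves e_T by −0.5 × 12 = −6. Torres's best response falls — the actions are strategic substitutes.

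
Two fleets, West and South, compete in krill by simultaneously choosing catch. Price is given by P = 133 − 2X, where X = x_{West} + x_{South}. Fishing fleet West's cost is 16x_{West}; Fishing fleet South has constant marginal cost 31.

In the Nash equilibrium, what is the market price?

Fishing fleet West's profit: π = x_{West}(133 − 2(x_{West} + x_{South})) − 16x_{West}.
∂π/∂x_{West} = 117 − 4x_{West} − 2x_{South} = 0, so x_{West} = 29.25 − 0.5x_{South}.
By the same steps for South: x_{South} = 25.5 − 0.5x_{West}.
Solving the two reaction functions simultaneously: (1 − (−0.5)(−0.5))x_{West} = 29.25 − 0.5·25.5, so 0.75x_{West} = 16.5 and x_{West} = 22.
Then x_{South} = 25.5 − 0.5·22 = 14.5.
Equilibrium price: P = 133 − 2·36.5 = 60.

60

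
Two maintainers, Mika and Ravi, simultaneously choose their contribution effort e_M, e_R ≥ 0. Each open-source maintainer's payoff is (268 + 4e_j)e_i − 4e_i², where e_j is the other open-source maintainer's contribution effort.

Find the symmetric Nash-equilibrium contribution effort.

Mika's payoff is (268 + 4e_R)e_M − 4e_M².
∂π/∂e_M = 268 + 4e_R − 8e_M = 0, so e_M = 33.5 + 0.5e_R.
The game is symmetric, so in equilibrium e_R = e_M: the reaction function gives 0.5e_M = 33.5, hence e_M = 67.

67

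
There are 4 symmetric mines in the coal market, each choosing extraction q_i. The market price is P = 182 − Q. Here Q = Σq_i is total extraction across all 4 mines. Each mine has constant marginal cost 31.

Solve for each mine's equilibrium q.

30.2

A representative mine's profit is π_i = q_i(182 − Q) − 31q_i, with Q = q_i + Σ_{j≠i} q_j.
First-order condition: 151 − 2q_i − Σ_{j≠i} q_j = 0.
Imposing symmetry (q_j = q for all j) turns Σ_{j≠i} q_j into 3q, so 151 = 5q and q = 30.2.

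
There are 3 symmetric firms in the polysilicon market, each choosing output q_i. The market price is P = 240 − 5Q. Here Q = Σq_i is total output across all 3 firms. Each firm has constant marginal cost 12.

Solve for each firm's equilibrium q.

11.4

A representative firm's profit is π_i = q_i(240 − 5Q) − 12q_i, with Q = q_i + Σ_{j≠i} q_j.
First-order condition: 228 − 10q_i − 5Σ_{j≠i} q_j = 0.
With identical firms, set every q_j = q: then 228 − 10q − 10q = 0, i.e. q = 228/20 = 11.4.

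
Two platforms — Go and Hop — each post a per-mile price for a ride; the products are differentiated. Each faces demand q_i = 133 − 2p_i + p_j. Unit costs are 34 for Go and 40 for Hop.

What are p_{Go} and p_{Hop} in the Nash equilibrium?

Go's profit: π = (p_{Go} − 34)(133 − 2p_{Go} + p_{Hop}).
∂π/∂p_{Go} = 201 − 4p_{Go} + p_{Hop} = 0 ⇒ p_{Go} = 50.25 + 0.25p_{Hop}.
Similarly p_{Hop} = 53.25 + 0.25p_{Go}.
Substituting the second reaction function into the first: p_{Go} = 50.25 + 0.25(53.25 + 0.25p_{Go}), which gives 0.9375p_{Go} = 63.5625 ⇒ p_{Go} = 67.8.
Then p_{Hop} = 53.25 + 0.25·67.8 = 70.2.

67.8, 70.2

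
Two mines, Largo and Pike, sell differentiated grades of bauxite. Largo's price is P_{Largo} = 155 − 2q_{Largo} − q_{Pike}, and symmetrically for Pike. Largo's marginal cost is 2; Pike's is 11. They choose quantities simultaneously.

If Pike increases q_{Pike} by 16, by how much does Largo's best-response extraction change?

Mine Largo's profit: π = q_{Largo}(155 − 2q_{Largo} − q_{Pike}) − 2q_{Largo}.
∂π/∂q_{Largo} = 153 − 4q_{Largo} − q_{Pike} = 0 ⇒ q_{Largo} = 38.25 − 0.25q_{Pike}.
The reaction-function slope is −0.25, so a 16-unit rise in q_{Pike} moves q_{Largo} by −0.25 × 16 = −4. Largo's best response falls — the actions are strategic substitutes.

-4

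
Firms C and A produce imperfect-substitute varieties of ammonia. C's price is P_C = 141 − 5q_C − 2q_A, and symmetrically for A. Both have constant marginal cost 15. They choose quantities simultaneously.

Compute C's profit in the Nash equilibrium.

Firm C's profit: π = q_C(141 − 5q_C − 2q_A) − 15q_C.
∂π/∂q_C = 126 − 10q_C − 2q_A = 0 ⇒ q_C = 12.6 − 0.2q_A.
The game is symmetric, so in equilibrium q_A = q_C: the reaction function gives 1.2q_C = 12.6, hence q_C = 10.5.
P_C = 141 − 5·10.5 − 2·10.5 = 67.5.
Profit = (67.5 − 15)·10.5 = 551.25.

551.25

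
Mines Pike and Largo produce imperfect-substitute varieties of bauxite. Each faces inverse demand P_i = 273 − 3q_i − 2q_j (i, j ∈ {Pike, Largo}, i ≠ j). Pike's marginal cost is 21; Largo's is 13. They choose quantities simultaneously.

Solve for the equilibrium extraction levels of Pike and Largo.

31, 33

Mine Pike's profit: π = q_{Pike}(273 − 3q_{Pike} − 2q_{Largo}) − 21q_{Pike}.
∂π/∂q_{Pike} = 252 − 6q_{Pike} − 2q_{Largo} = 0 ⇒ q_{Pike} = 42 − (1/3)q_{Largo}.
Similarly q_{Largo} = 130/3 − (1/3)q_{Pike}.
Plugging q_{Largo} into Pike's best response: q_{Pike} = 42 − (1/3)(130/3 − (1/3)q_{Pike}) ⇒ (8/9)q_{Pike} = 248/9, so q_{Pike} = 31.
Then q_{Largo} = 130/3 − (1/3)·31 = 33.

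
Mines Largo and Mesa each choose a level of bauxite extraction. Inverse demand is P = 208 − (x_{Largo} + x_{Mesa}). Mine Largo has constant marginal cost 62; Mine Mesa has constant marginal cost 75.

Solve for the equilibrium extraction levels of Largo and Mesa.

Mine Largo's profit: π = x_{Largo}(208 − (x_{Largo} + x_{Mesa})) − 62x_{Largo}.
∂π/∂x_{Largo} = 146 − 2x_{Largo} − x_{Mesa} = 0, so x_{Largo} = 73 − 0.5x_{Mesa}.
By the same steps for Mesa: x_{Mesa} = 66.5 − 0.5x_{Largo}.
Solving the two reaction functions simultaneously: (1 − (−0.5)(−0.5))x_{Largo} = 73 − 0.5·66.5, so 0.75x_{Largo} = 39.75 and x_{Largo} = 53.
Then x_{Mesa} = 66.5 − 0.5·53 = 40.

53, 40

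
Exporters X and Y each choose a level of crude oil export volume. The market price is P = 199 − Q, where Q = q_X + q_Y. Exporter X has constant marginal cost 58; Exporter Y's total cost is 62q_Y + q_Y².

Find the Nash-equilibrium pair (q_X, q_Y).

61, 19

Exporter X's profit: π = q_X(199 − (q_X + q_Y)) − 58q_X.
∂π/∂q_X = 141 − 2q_X − q_Y = 0, so q_X = 70.5 − 0.5q_Y.
For Y: ∂π/∂q_Y = 137 − 4q_Y − q_X = 0 ⇒ q_Y = 34.25 − 0.25q_X.
Plugging q_Y into X's best response: q_X = 70.5 − 0.5(34.25 − 0.25q_X) ⇒ 0.875q_X = 53.375, so q_X = 61.
Then q_Y = 34.25 − 0.25·61 = 19.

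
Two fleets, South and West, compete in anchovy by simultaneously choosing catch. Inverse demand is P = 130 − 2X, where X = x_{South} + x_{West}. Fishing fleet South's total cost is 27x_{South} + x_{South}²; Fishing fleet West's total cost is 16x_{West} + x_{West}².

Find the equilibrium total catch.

Fishing fleet South's profit: π = x_{South}(130 − 2(x_{South} + x_{West})) − 27x_{South} − x_{South}².
∂π/∂x_{South} = 103 − 6x_{South} − 2x_{West} = 0, so x_{South} = 103/6 − (1/3)x_{West}.
By the same steps for West: x_{West} = 19 − (1/3)x_{South}.
Substituting the second reaction function into the first: x_{South} = 103/6 − (1/3)(19 − (1/3)x_{South}), which gives (8/9)x_{South} = 65/6 ⇒ x_{South} = 12.1875.
Then x_{West} = 19 − (1/3)·12.1875 = 14.9375.
Total catch: 12.1875 + 14.9375 = 27.125.

27.125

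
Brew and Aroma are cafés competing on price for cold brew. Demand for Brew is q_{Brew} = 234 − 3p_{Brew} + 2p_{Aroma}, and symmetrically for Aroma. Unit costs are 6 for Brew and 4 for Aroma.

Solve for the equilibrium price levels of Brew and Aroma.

Brew's profit: π = (p_{Brew} − 6)(234 − 3p_{Brew} + 2p_{Aroma}).
∂π/∂p_{Brew} = 252 − 6p_{Brew} + 2p_{Aroma} = 0 ⇒ p_{Brew} = 42 + (1/3)p_{Aroma}.
Similarly p_{Aroma} = 41 + (1/3)p_{Brew}.
Substituting the second reaction function into the first: p_{Brew} = 42 + (1/3)(41 + (1/3)p_{Brew}), which gives (8/9)p_{Brew} = 167/3 ⇒ p_{Brew} = 62.625.
Then p_{Aroma} = 41 + (1/3)·62.625 = 61.875.

62.625, 61.875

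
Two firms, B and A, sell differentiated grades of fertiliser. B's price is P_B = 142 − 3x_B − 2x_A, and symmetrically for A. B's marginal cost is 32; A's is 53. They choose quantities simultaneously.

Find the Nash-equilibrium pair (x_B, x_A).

15.0625, 9.8125

Firm B's profit: π = x_B(142 − 3x_B − 2x_A) − 32x_B.
∂π/∂x_B = 110 − 6x_B − 2x_A = 0 ⇒ x_B = 55/3 − (1/3)x_A.
Similarly x_A = 89/6 − (1/3)x_B.
Solving the two reaction functions simultaneously: (1 − (−1/3)(−1/3))x_B = 55/3 − (1/3)·(89/6), so (8/9)x_B = 241/18 and x_B = 15.0625.
Then x_A = 89/6 − (1/3)·15.0625 = 9.8125.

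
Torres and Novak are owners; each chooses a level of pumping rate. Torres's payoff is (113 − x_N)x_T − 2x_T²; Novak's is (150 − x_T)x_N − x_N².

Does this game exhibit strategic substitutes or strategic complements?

Expanding Torres's payoff: 113x_T − x_Nx_T − 2x_T².
∂π/∂x_T = 113 − x_N − 4x_T = 0, so x_T = 28.25 − 0.25x_N.
The best-response slope dx_T/dx_N = −0.25 < 0: the reaction function is downward-sloping, so the choices are strategic substitutes.

strategic substitutes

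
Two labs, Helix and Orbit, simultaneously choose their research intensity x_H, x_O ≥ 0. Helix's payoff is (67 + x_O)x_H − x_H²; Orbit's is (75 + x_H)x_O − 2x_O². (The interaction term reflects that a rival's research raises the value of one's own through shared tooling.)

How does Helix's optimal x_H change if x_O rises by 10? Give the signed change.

5

Expanding Helix's payoff: 67x_H + x_Ox_H − x_H².
∂π/∂x_H = 67 + x_O − 2x_H = 0, so x_H = 33.5 + 0.5x_O.
The reaction-function slope is 0.5, so a 10-unit rise in x_O moves x_H by 0.5 × 10 = 5. Helix's best response rises — the actions are strategic complements.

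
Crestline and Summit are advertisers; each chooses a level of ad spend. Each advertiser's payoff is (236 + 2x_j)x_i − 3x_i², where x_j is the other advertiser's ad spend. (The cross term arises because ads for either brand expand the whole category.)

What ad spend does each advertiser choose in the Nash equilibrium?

Crestline's payoff is (236 + 2x_S)x_C − 3x_C².
∂π/∂x_C = 236 + 2x_S − 6x_C = 0, so x_C = 118/3 + (1/3)x_S.
Setting x_C = x_S in the reaction function: x_C = 118/3 + (1/3)x_C, so x_C = (118/3) / (2/3) = 59.

59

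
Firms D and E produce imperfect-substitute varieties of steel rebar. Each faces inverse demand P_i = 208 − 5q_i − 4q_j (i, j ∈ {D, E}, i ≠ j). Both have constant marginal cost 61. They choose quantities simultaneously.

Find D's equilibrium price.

Firm D's profit: π = q_D(208 − 5q_D − 4q_E) − 61q_D.
∂π/∂q_D = 147 − 10q_D − 4q_E = 0 ⇒ q_D = 14.7 − 0.4q_E.
Setting q_D = q_E in the reaction function: q_D = 14.7 − 0.4q_D, so q_D = 14.7 / 1.4 = 10.5.
P_D = 208 − 5·10.5 − 4·10.5 = 113.5.

113.5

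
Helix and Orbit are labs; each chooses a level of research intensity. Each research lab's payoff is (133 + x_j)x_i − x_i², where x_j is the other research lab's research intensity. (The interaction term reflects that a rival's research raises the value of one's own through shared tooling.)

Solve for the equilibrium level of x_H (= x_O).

Helix's payoff is (133 + x_O)x_H − x_H².
∂π/∂x_H = 133 + x_O − 2x_H = 0, so x_H = 66.5 + 0.5x_O.
Setting x_H = x_O in the reaction function: x_H = 66.5 + 0.5x_H, so x_H = 66.5 / 0.5 = 133.

133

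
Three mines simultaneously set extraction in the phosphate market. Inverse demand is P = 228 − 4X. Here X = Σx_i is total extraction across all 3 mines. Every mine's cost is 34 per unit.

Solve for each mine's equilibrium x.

A representative mine's profit is π_i = x_i(228 − 4X) − 34x_i, with X = x_i + Σ_{j≠i} x_j.
First-order condition: 194 − 8x_i − 4Σ_{j≠i} x_j = 0.
With identical mines, set every x_j = x: then 194 − 8x − 8x = 0, i.e. x = 194/16 = 12.125.

12.125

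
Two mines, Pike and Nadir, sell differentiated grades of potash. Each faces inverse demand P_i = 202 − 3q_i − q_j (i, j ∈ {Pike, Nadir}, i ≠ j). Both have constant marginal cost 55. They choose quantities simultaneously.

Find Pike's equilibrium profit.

Mine Pike's profit: π = q_{Pike}(202 − 3q_{Pike} − q_{Nadir}) − 55q_{Pike}.
∂π/∂q_{Pike} = 147 − 6q_{Pike} − q_{Nadir} = 0 ⇒ q_{Pike} = 24.5 − (1/6)q_{Nadir}.
The game is symmetric, so in equilibrium q_{Nadir} = q_{Pike}: the reaction function gives (7/6)q_{Pike} = 24.5, hence q_{Pike} = 21.
P_{Pike} = 202 − 3·21 − 21 = 118.
Profit = (118 − 55)·21 = 1323.

1323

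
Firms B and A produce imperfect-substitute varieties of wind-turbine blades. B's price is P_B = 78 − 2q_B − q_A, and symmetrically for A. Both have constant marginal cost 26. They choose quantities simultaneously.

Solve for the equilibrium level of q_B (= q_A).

Firm B's profit: π = q_B(78 − 2q_B − q_A) − 26q_B.
∂π/∂q_B = 52 − 4q_B − q_A = 0 ⇒ q_B = 13 − 0.25q_A.
By symmetry q_A = q_B; substituting into the reaction function, 1.25q_B = 13 and q_B = 10.4.

10.4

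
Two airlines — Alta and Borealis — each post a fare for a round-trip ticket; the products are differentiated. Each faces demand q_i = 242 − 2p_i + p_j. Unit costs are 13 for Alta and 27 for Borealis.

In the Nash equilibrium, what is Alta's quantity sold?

156.4

Alta's profit: π = (p_{Alta} − 13)(242 − 2p_{Alta} + p_{Borealis}).
∂π/∂p_{Alta} = 268 − 4p_{Alta} + p_{Borealis} = 0 ⇒ p_{Alta} = 67 + 0.25p_{Borealis}.
Similarly p_{Borealis} = 74 + 0.25p_{Alta}.
Plugging p_{Borealis} into Alta's best response: p_{Alta} = 67 + 0.25(74 + 0.25p_{Alta}) ⇒ 0.9375p_{Alta} = 85.5, so p_{Alta} = 91.2.
Then p_{Borealis} = 74 + 0.25·91.2 = 96.8.
q_{Alta} = 242 − 2·91.2 + 96.8 = 156.4.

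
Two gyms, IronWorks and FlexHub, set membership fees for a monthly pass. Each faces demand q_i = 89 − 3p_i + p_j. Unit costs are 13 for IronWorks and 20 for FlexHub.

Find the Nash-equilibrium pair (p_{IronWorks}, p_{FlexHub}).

IronWorks's profit: π = (p_{IronWorks} − 13)(89 − 3p_{IronWorks} + p_{FlexHub}).
∂π/∂p_{IronWorks} = 128 − 6p_{IronWorks} + p_{FlexHub} = 0 ⇒ p_{IronWorks} = 64/3 + (1/6)p_{FlexHub}.
Similarly p_{FlexHub} = 149/6 + (1/6)p_{IronWorks}.
Solving the two reaction functions simultaneously: (1 − (1/6)(1/6))p_{IronWorks} = 64/3 + (1/6)·(149/6), so (35/36)p_{IronWorks} = 917/36 and p_{IronWorks} = 26.2.
Then p_{FlexHub} = 149/6 + (1/6)·26.2 = 29.2.

26.2, 29.2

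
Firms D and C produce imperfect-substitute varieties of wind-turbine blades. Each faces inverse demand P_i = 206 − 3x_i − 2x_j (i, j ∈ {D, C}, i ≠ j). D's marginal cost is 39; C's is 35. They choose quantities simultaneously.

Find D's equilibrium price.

Firm D's profit: π = x_D(206 − 3x_D − 2x_C) − 39x_D.
∂π/∂x_D = 167 − 6x_D − 2x_C = 0 ⇒ x_D = 167/6 − (1/3)x_C.
Similarly x_C = 28.5 − (1/3)x_D.
Plugging x_C into D's best response: x_D = 167/6 − (1/3)(28.5 − (1/3)x_D) ⇒ (8/9)x_D = 55/3, so x_D = 20.625.
Then x_C = 28.5 − (1/3)·20.625 = 21.625.
P_D = 206 − 3·20.625 − 2·21.625 = 100.875.

100.875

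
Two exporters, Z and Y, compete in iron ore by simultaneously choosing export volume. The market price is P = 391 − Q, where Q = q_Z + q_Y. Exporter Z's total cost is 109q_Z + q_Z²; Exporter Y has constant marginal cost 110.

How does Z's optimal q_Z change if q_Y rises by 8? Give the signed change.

-2

Exporter Z's profit: π = q_Z(391 − (q_Z + q_Y)) − 109q_Z − q_Z².
∂π/∂q_Z = 282 − 4q_Z − q_Y = 0, so q_Z = 70.5 − 0.25q_Y.
The reaction-function slope is −0.25, so an 8-unit rise in q_Y moves q_Z by −0.25 × 8 = −2. Z's best response falls — the actions are strategic substitutes.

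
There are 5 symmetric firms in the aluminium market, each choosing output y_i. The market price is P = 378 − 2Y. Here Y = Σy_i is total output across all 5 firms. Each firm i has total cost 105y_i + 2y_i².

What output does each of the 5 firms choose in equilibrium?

A representative firm's profit is π_i = y_i(378 − 2Y) − 105y_i − 2y_i², with Y = y_i + Σ_{j≠i} y_j.
First-order condition: 273 − 8y_i − 2Σ_{j≠i} y_j = 0.
With identical firms, set every y_j = y: then 273 − 8y − 8y = 0, i.e. y = 273/16 = 17.0625.

17.0625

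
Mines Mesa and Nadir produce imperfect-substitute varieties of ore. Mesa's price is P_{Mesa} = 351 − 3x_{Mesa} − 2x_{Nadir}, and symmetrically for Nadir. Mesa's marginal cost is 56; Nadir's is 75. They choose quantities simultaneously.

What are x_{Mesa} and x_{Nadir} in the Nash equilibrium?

Mine Mesa's profit: π = x_{Mesa}(351 − 3x_{Mesa} − 2x_{Nadir}) − 56x_{Mesa}.
∂π/∂x_{Mesa} = 295 − 6x_{Mesa} − 2x_{Nadir} = 0 ⇒ x_{Mesa} = 295/6 − (1/3)x_{Nadir}.
Similarly x_{Nadir} = 46 − (1/3)x_{Mesa}.
Solving the two reaction functions simultaneously: (1 − (−1/3)(−1/3))x_{Mesa} = 295/6 − (1/3)·46, so (8/9)x_{Mesa} = 203/6 and x_{Mesa} = 38.0625.
Then x_{Nadir} = 46 − (1/3)·38.0625 = 33.3125.

38.0625, 33.3125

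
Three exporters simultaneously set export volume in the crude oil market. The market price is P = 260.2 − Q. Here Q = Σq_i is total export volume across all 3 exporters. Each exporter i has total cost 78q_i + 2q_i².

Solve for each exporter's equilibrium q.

A representative exporter's profit is π_i = q_i(260.2 − Q) − 78q_i − 2q_i², with Q = q_i + Σ_{j≠i} q_j.
First-order condition: 182.2 − 6q_i − Σ_{j≠i} q_j = 0.
In a symmetric equilibrium every exporter chooses the same q, so Σ_{j≠i} q_j = 2q. The condition becomes 182.2 − 8q = 0, giving q = 182.2/8 = 22.775.

22.775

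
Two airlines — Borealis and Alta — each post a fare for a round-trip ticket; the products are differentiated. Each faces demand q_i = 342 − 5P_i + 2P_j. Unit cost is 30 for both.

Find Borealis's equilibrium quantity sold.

157.5

Borealis's profit: π = (P_{Borealis} − 30)(342 − 5P_{Borealis} + 2P_{Alta}).
∂π/∂P_{Borealis} = 492 − 10P_{Borealis} + 2P_{Alta} = 0 ⇒ P_{Borealis} = 49.2 + 0.2P_{Alta}.
The game is symmetric, so in equilibrium P_{Alta} = P_{Borealis}: the reaction function gives 0.8P_{Borealis} = 49.2, hence P_{Borealis} = 61.5.
q_{Borealis} = 342 − 5·61.5 + 2·61.5 = 157.5.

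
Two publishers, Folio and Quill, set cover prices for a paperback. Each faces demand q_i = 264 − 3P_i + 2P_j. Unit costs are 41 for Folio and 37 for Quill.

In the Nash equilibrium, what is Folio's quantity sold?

165

Folio's profit: π = (P_{Folio} − 41)(264 − 3P_{Folio} + 2P_{Quill}).
∂π/∂P_{Folio} = 387 − 6P_{Folio} + 2P_{Quill} = 0 ⇒ P_{Folio} = 64.5 + (1/3)P_{Quill}.
Similarly P_{Quill} = 62.5 + (1/3)P_{Folio}.
Substituting the second reaction function into the first: P_{Folio} = 64.5 + (1/3)(62.5 + (1/3)P_{Folio}), which gives (8/9)P_{Folio} = 256/3 ⇒ P_{Folio} = 96.
Then P_{Quill} = 62.5 + (1/3)·96 = 94.5.
q_{Folio} = 264 − 3·96 + 2·94.5 = 165.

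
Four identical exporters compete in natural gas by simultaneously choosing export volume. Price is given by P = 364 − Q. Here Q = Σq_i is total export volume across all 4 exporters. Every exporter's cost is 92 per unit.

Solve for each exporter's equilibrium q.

54.4

A representative exporter's profit is π_i = q_i(364 − Q) − 92q_i, with Q = q_i + Σ_{j≠i} q_j.
First-order condition: 272 − 2q_i − Σ_{j≠i} q_j = 0.
With identical exporters, set every q_j = q: then 272 − 2q − 3q = 0, i.e. q = 272/5 = 54.4.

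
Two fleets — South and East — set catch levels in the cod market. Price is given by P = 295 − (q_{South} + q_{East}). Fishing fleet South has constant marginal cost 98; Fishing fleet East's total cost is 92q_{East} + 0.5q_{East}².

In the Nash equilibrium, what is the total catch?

119.4

Fishing fleet South's profit: π = q_{South}(295 − (q_{South} + q_{East})) − 98q_{South}.
∂π/∂q_{South} = 197 − 2q_{South} − q_{East} = 0, so q_{South} = 98.5 − 0.5q_{East}.
For East: ∂π/∂q_{East} = 203 − 3q_{East} − q_{South} = 0 ⇒ q_{East} = 203/3 − (1/3)q_{South}.
Solving the two reaction functions simultaneously: (1 − (−0.5)(−1/3))q_{South} = 98.5 − 0.5·(203/3), so (5/6)q_{South} = 194/3 and q_{South} = 77.6.
Then q_{East} = 203/3 − (1/3)·77.6 = 41.8.
Total catch: 77.6 + 41.8 = 119.4.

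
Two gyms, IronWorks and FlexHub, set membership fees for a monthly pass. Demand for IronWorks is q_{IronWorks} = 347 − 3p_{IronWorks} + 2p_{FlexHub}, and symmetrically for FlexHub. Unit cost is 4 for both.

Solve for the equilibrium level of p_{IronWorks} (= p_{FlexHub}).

89.75

IronWorks's profit: π = (p_{IronWorks} − 4)(347 − 3p_{IronWorks} + 2p_{FlexHub}).
∂π/∂p_{IronWorks} = 359 − 6p_{IronWorks} + 2p_{FlexHub} = 0 ⇒ p_{IronWorks} = 359/6 + (1/3)p_{FlexHub}.
Setting p_{IronWorks} = p_{FlexHub} in the reaction function: p_{IronWorks} = 359/6 + (1/3)p_{IronWorks}, so p_{IronWorks} = (359/6) / (2/3) = 89.75.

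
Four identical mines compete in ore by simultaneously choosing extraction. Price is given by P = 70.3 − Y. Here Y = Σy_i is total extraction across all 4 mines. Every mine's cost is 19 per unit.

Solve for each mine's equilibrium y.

10.26

A representative mine's profit is π_i = y_i(70.3 − Y) − 19y_i, with Y = y_i + Σ_{j≠i} y_j.
First-order condition: 51.3 − 2y_i − Σ_{j≠i} y_j = 0.
In a symmetric equilibrium every mine chooses the same y, so Σ_{j≠i} y_j = 3y. The condition becomes 51.3 − 5y = 0, giving y = 51.3/5 = 10.26.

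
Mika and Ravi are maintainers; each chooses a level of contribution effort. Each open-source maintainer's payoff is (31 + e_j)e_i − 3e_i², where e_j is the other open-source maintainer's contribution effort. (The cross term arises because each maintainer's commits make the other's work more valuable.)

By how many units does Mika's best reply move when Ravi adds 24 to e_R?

4

Mika's payoff is (31 + e_R)e_M − 3e_M².
∂π/∂e_M = 31 + e_R − 6e_M = 0, so e_M = 31/6 + (1/6)e_R.
The reaction-function slope is 1/6, so a 24-unit rise in e_R moves e_M by 1/6 × 24 = 4. Mika's best response rises — the actions are strategic complements.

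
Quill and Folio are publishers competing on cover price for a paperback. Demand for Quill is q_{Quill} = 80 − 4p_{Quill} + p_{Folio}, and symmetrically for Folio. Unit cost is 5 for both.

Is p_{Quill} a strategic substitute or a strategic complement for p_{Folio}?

Quill's profit: π = (p_{Quill} − 5)(80 − 4p_{Quill} + p_{Folio}).
∂π/∂p_{Quill} = 100 − 8p_{Quill} + p_{Folio} = 0 ⇒ p_{Quill} = 12.5 + 0.125p_{Folio}.
The best-response slope dp_{Quill}/dp_{Folio} = 0.125 > 0: the reaction function is upward-sloping, so the choices are strategic complements.

strategic complements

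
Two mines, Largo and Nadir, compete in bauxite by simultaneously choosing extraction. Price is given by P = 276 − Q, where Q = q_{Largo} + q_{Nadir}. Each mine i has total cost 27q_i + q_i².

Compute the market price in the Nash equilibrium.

176.4

Mine Largo's profit: π = q_{Largo}(276 − (q_{Largo} + q_{Nadir})) − 27q_{Largo} − q_{Largo}².
∂π/∂q_{Largo} = 249 − 4q_{Largo} − q_{Nadir} = 0, so q_{Largo} = 62.25 − 0.25q_{Nadir}.
Setting q_{Largo} = q_{Nadir} in the reaction function: q_{Largo} = 62.25 − 0.25q_{Largo}, so q_{Largo} = 62.25 / 1.25 = 49.8.
Equilibrium price: P = 276 − 99.6 = 176.4.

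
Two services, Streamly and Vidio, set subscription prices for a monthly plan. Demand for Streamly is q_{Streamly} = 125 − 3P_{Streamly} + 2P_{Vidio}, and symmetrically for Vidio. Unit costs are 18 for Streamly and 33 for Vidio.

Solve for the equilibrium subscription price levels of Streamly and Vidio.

47.5625, 53.1875

Streamly's profit: π = (P_{Streamly} − 18)(125 − 3P_{Streamly} + 2P_{Vidio}).
∂π/∂P_{Streamly} = 179 − 6P_{Streamly} + 2P_{Vidio} = 0 ⇒ P_{Streamly} = 179/6 + (1/3)P_{Vidio}.
Similarly P_{Vidio} = 112/3 + (1/3)P_{Streamly}.
Substituting the second reaction function into the first: P_{Streamly} = 179/6 + (1/3)(112/3 + (1/3)P_{Streamly}), which gives (8/9)P_{Streamly} = 761/18 ⇒ P_{Streamly} = 47.5625.
Then P_{Vidio} = 112/3 + (1/3)·47.5625 = 53.1875.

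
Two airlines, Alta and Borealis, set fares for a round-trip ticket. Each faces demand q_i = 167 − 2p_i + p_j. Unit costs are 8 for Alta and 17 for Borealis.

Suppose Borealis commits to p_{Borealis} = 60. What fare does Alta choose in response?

60.75

Alta's profit: π = (p_{Alta} − 8)(167 − 2p_{Alta} + p_{Borealis}).
∂π/∂p_{Alta} = 183 − 4p_{Alta} + p_{Borealis} = 0 ⇒ p_{Alta} = 45.75 + 0.25p_{Borealis}.
At p_{Borealis} = 60: p_{Alta} = 45.75 + 0.25·60 = 60.75.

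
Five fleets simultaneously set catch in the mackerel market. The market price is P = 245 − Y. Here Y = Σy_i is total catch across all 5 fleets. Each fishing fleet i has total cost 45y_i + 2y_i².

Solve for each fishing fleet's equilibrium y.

A representative fishing fleet's profit is π_i = y_i(245 − Y) − 45y_i − 2y_i², with Y = y_i + Σ_{j≠i} y_j.
First-order condition: 200 − 6y_i − Σ_{j≠i} y_j = 0.
Imposing symmetry (y_j = y for all j) turns Σ_{j≠i} y_j into 4y, so 200 = 10y and y = 20.

20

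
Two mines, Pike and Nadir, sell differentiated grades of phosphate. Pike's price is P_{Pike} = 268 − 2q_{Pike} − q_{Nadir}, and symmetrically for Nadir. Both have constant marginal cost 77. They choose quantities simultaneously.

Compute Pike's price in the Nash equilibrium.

153.4

Mine Pike's profit: π = q_{Pike}(268 − 2q_{Pike} − q_{Nadir}) − 77q_{Pike}.
∂π/∂q_{Pike} = 191 − 4q_{Pike} − q_{Nadir} = 0 ⇒ q_{Pike} = 47.75 − 0.25q_{Nadir}.
By symmetry q_{Nadir} = q_{Pike}; substituting into the reaction function, 1.25q_{Pike} = 47.75 and q_{Pike} = 38.2.
P_{Pike} = 268 − 2·38.2 − 38.2 = 153.4.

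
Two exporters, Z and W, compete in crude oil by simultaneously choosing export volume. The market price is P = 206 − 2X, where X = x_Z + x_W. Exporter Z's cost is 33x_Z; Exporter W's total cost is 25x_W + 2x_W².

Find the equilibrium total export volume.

50

Exporter Z's profit: π = x_Z(206 − 2(x_Z + x_W)) − 33x_Z.
∂π/∂x_Z = 173 − 4x_Z − 2x_W = 0, so x_Z = 43.25 − 0.5x_W.
For W: ∂π/∂x_W = 181 − 8x_W − 2x_Z = 0 ⇒ x_W = 22.625 − 0.25x_Z.
Plugging x_W into Z's best response: x_Z = 43.25 − 0.5(22.625 − 0.25x_Z) ⇒ 0.875x_Z = 31.9375, so x_Z = 36.5.
Then x_W = 22.625 − 0.25·36.5 = 13.5.
Total export volume: 36.5 + 13.5 = 50.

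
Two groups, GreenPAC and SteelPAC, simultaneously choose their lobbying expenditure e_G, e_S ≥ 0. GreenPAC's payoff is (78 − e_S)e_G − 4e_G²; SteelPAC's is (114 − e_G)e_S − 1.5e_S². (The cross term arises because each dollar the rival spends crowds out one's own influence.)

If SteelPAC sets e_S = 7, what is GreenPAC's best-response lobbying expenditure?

Expanding GreenPAC's payoff: 78e_G − e_Se_G − 4e_G².
∂π/∂e_G = 78 − e_S − 8e_G = 0, so e_G = 9.75 − 0.125e_S.
At e_S = 7: e_G = 9.75 − 0.125·7 = 8.875.

8.875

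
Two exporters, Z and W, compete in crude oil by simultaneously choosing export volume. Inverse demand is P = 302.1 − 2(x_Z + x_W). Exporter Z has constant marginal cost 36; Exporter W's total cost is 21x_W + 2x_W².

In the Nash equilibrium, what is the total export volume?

Exporter Z's profit: π = x_Z(302.1 − 2(x_Z + x_W)) − 36x_Z.
∂π/∂x_Z = 266.1 − 4x_Z − 2x_W = 0, so x_Z = 66.525 − 0.5x_W.
For W: ∂π/∂x_W = 281.1 − 8x_W − 2x_Z = 0 ⇒ x_W = 35.1375 − 0.25x_Z.
Solving the two reaction functions simultaneously: (1 − (−0.5)(−0.25))x_Z = 66.525 − 0.5·35.1375, so 0.875x_Z = 7833/160 and x_Z = 55.95.
Then x_W = 35.1375 − 0.25·55.95 = 21.15.
Total export volume: 55.95 + 21.15 = 77.1.

77.1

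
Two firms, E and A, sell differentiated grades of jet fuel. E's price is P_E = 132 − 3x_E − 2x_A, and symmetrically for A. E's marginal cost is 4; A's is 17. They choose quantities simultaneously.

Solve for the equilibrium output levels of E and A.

Firm E's profit: π = x_E(132 − 3x_E − 2x_A) − 4x_E.
∂π/∂x_E = 128 − 6x_E − 2x_A = 0 ⇒ x_E = 64/3 − (1/3)x_A.
Similarly x_A = 115/6 − (1/3)x_E.
Solving the two reaction functions simultaneously: (1 − (−1/3)(−1/3))x_E = 64/3 − (1/3)·(115/6), so (8/9)x_E = 269/18 and x_E = 16.8125.
Then x_A = 115/6 − (1/3)·16.8125 = 13.5625.

16.8125, 13.5625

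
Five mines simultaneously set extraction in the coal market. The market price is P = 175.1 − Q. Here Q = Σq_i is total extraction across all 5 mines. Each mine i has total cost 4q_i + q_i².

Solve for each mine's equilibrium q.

A representative mine's profit is π_i = q_i(175.1 − Q) − 4q_i − q_i², with Q = q_i + Σ_{j≠i} q_j.
First-order condition: 171.1 − 4q_i − Σ_{j≠i} q_j = 0.
Imposing symmetry (q_j = q for all j) turns Σ_{j≠i} q_j into 4q, so 171.1 = 8q and q = 21.3875.

21.3875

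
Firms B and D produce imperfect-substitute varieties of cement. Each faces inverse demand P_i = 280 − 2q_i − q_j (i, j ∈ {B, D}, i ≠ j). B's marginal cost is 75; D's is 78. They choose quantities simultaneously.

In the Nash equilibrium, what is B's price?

157.4

Firm B's profit: π = q_B(280 − 2q_B − q_D) − 75q_B.
∂π/∂q_B = 205 − 4q_B − q_D = 0 ⇒ q_B = 51.25 − 0.25q_D.
Similarly q_D = 50.5 − 0.25q_B.
Solving the two reaction functions simultaneously: (1 − (−0.25)(−0.25))q_B = 51.25 − 0.25·50.5, so 0.9375q_B = 38.625 and q_B = 41.2.
Then q_D = 50.5 − 0.25·41.2 = 40.2.
P_B = 280 − 2·41.2 − 40.2 = 157.4.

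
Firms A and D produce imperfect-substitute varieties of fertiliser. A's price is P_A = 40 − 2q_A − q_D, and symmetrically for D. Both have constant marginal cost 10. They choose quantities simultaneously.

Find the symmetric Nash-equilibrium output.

6

Firm A's profit: π = q_A(40 − 2q_A − q_D) − 10q_A.
∂π/∂q_A = 30 − 4q_A − q_D = 0 ⇒ q_A = 7.5 − 0.25q_D.
The game is symmetric, so in equilibrium q_D = q_A: the reaction function gives 1.25q_A = 7.5, hence q_A = 6.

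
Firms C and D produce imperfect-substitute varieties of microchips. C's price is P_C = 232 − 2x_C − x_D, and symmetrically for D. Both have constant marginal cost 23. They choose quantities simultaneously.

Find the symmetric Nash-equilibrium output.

Firm C's profit: π = x_C(232 − 2x_C − x_D) − 23x_C.
∂π/∂x_C = 209 − 4x_C − x_D = 0 ⇒ x_C = 52.25 − 0.25x_D.
The game is symmetric, so in equilibrium x_D = x_C: the reaction function gives 1.25x_C = 52.25, hence x_C = 41.8.

41.8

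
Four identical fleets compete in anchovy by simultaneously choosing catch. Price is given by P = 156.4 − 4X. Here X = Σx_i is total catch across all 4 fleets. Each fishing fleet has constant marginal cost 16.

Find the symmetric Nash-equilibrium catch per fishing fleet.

7.02

A representative fishing fleet's profit is π_i = x_i(156.4 − 4X) − 16x_i, with X = x_i + Σ_{j≠i} x_j.
First-order condition: 140.4 − 8x_i − 4Σ_{j≠i} x_j = 0.
In a symmetric equilibrium every fishing fleet chooses the same x, so Σ_{j≠i} x_j = 3x. The condition becomes 140.4 − 20x = 0, giving x = 140.4/20 = 7.02.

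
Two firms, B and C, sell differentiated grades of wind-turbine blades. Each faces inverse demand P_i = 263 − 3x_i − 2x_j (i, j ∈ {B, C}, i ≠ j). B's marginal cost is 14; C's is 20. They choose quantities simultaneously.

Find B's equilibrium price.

Firm B's profit: π = x_B(263 − 3x_B − 2x_C) − 14x_B.
∂π/∂x_B = 249 − 6x_B − 2x_C = 0 ⇒ x_B = 41.5 − (1/3)x_C.
Similarly x_C = 40.5 − (1/3)x_B.
Substituting the second reaction function into the first: x_B = 41.5 − (1/3)(40.5 − (1/3)x_B), which gives (8/9)x_B = 28 ⇒ x_B = 31.5.
Then x_C = 40.5 − (1/3)·31.5 = 30.
P_B = 263 − 3·31.5 − 2·30 = 108.5.

108.5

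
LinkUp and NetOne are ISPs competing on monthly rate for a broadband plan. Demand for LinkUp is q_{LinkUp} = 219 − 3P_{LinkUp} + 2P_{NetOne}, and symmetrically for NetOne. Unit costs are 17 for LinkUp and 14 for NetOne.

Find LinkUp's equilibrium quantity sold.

149.8125

LinkUp's profit: π = (P_{LinkUp} − 17)(219 − 3P_{LinkUp} + 2P_{NetOne}).
∂π/∂P_{LinkUp} = 270 − 6P_{LinkUp} + 2P_{NetOne} = 0 ⇒ P_{LinkUp} = 45 + (1/3)P_{NetOne}.
Similarly P_{NetOne} = 43.5 + (1/3)P_{LinkUp}.
Solving the two reaction functions simultaneously: (1 − (1/3)(1/3))P_{LinkUp} = 45 + (1/3)·43.5, so (8/9)P_{LinkUp} = 59.5 and P_{LinkUp} = 66.9375.
Then P_{NetOne} = 43.5 + (1/3)·66.9375 = 65.8125.
q_{LinkUp} = 219 − 3·66.9375 + 2·65.8125 = 149.8125.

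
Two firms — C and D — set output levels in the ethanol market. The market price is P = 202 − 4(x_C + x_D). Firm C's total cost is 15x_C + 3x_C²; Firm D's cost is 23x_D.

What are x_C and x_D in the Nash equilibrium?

Firm C's profit: π = x_C(202 − 4(x_C + x_D)) − 15x_C − 3x_C².
∂π/∂x_C = 187 − 14x_C − 4x_D = 0, so x_C = 187/14 − (2/7)x_D.
For D: ∂π/∂x_D = 179 − 8x_D − 4x_C = 0 ⇒ x_D = 22.375 − 0.5x_C.
Solving the two reaction functions simultaneously: (1 − (−2/7)(−0.5))x_C = 187/14 − (2/7)·22.375, so (6/7)x_C = 195/28 and x_C = 8.125.
Then x_D = 22.375 − 0.5·8.125 = 18.3125.

8.125, 18.3125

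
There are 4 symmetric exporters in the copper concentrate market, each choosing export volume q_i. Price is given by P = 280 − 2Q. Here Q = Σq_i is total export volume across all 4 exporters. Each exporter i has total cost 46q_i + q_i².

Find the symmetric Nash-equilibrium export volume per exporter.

19.5

A representative exporter's profit is π_i = q_i(280 − 2Q) − 46q_i − q_i², with Q = q_i + Σ_{j≠i} q_j.
First-order condition: 234 − 6q_i − 2Σ_{j≠i} q_j = 0.
With identical exporters, set every q_j = q: then 234 − 6q − 6q = 0, i.e. q = 234/12 = 19.5.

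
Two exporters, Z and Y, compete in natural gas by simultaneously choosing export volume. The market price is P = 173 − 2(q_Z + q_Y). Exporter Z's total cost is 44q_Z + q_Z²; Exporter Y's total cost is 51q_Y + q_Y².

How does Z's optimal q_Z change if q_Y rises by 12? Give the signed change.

Exporter Z's profit: π = q_Z(173 − 2(q_Z + q_Y)) − 44q_Z − q_Z².
∂π/∂q_Z = 129 − 6q_Z − 2q_Y = 0, so q_Z = 21.5 − (1/3)q_Y.
The reaction-function slope is −1/3, so a 12-unit rise in q_Y moves q_Z by −1/3 × 12 = −4. Z's best response falls — the actions are strategic substitutes.

-4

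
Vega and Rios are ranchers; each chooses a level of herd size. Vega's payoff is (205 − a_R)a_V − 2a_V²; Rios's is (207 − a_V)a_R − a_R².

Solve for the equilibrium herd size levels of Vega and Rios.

Expanding Vega's payoff: 205a_V − a_Ra_V − 2a_V².
∂π/∂a_V = 205 − a_R − 4a_V = 0, so a_V = 51.25 − 0.25a_R.
Likewise for Rios: a_R = 103.5 − 0.5a_V.
Substituting the second reaction function into the first: a_V = 51.25 − 0.25(103.5 − 0.5a_V), which gives 0.875a_V = 25.375 ⇒ a_V = 29.
Then a_R = 103.5 − 0.5·29 = 89.

29, 89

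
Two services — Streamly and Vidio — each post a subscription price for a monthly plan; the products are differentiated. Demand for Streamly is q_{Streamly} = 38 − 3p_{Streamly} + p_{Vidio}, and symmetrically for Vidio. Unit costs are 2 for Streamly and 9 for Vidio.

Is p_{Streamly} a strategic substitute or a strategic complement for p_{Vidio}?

Streamly's profit: π = (p_{Streamly} − 2)(38 − 3p_{Streamly} + p_{Vidio}).
∂π/∂p_{Streamly} = 44 − 6p_{Streamly} + p_{Vidio} = 0 ⇒ p_{Streamly} = 22/3 + (1/6)p_{Vidio}.
The best-response slope dp_{Streamly}/dp_{Vidio} = 1/6 > 0: the reaction function is upward-sloping, so the choices are strategic complements.

strategic complements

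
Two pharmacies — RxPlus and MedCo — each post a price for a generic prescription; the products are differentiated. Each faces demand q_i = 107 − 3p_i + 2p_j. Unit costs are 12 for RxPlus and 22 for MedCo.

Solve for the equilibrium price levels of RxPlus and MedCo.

37.625, 41.375

RxPlus's profit: π = (p_{RxPlus} − 12)(107 − 3p_{RxPlus} + 2p_{MedCo}).
∂π/∂p_{RxPlus} = 143 − 6p_{RxPlus} + 2p_{MedCo} = 0 ⇒ p_{RxPlus} = 143/6 + (1/3)p_{MedCo}.
Similarly p_{MedCo} = 173/6 + (1/3)p_{RxPlus}.
Plugging p_{MedCo} into RxPlus's best response: p_{RxPlus} = 143/6 + (1/3)(173/6 + (1/3)p_{RxPlus}) ⇒ (8/9)p_{RxPlus} = 301/9, so p_{RxPlus} = 37.625.
Then p_{MedCo} = 173/6 + (1/3)·37.625 = 41.375.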